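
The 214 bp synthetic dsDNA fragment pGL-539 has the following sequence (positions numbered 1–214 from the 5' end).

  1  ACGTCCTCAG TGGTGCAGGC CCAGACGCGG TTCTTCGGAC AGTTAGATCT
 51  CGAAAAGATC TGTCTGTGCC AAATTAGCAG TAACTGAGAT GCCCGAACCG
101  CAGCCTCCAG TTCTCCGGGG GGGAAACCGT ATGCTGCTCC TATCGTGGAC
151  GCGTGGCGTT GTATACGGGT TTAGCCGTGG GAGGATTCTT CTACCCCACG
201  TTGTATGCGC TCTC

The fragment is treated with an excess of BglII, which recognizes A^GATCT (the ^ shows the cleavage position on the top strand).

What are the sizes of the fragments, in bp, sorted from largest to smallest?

BglII sites (AGATCT) start at positions 45, 56.
BglII cuts after the first base of each site, so after positions 45, 56.
Linear molecule, 2 cuts → 3 fragments:
  1–45 → 45 bp
  46–56 → 11 bp
  57–214 → 158 bp
Sorted largest to smallest: 158, 45, 11 bp.

158, 45, 11 bp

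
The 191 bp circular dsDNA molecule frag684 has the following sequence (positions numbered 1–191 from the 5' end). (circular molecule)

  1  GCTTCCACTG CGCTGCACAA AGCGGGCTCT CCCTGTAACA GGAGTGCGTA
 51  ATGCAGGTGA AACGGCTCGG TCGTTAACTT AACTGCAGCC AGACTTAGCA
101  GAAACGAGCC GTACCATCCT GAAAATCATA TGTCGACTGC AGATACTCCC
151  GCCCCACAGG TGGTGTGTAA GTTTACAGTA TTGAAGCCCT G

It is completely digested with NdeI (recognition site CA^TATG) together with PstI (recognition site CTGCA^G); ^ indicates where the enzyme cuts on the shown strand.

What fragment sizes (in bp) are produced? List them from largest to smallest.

137, 41, 13 bp

The NdeI site (CATATG) starts at position 127.
NdeI cuts after base 2 of each site, so after position 128.
PstI sites (CTGCAG) start at positions 83, 137.
PstI cuts after base 5 of each site (before the last base), so after positions 87, 141.
Combined cut positions: 87, 128, 141.
Circular molecule, 3 cuts → 3 fragments:
  88–128 → 41 bp
  129–141 → 13 bp
  142–191 then 1–87 → 50 + 87 = 137 bp
Sorted largest to smallest: 137, 41, 13 bp.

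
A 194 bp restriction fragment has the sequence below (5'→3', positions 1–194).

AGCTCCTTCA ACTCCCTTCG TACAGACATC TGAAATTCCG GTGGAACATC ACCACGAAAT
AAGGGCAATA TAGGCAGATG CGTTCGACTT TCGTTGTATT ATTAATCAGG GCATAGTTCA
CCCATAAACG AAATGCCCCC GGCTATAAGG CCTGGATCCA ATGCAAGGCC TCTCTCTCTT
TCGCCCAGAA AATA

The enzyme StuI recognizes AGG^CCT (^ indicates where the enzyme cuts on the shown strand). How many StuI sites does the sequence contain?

2

AGGCCT occurs starting at positions 148, 166.
StuI cuts at 2 sites.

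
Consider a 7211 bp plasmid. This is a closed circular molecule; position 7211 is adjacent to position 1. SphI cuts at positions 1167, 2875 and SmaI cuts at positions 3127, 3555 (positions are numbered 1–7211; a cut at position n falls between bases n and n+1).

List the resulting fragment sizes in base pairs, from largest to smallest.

Combined cut positions (sorted): 1167, 2875, 3127, 3555.
Circular molecule, 4 cuts → 4 fragments:
  2875 − 1167 = 1708 bp
  3127 − 2875 = 252 bp
  3555 − 3127 = 428 bp
  wrap: 7211 − 3555 + 1167 = 4823 bp
Sorted largest to smallest: 4823, 1708, 428, 252 bp.

4823, 1708, 428, 252 bp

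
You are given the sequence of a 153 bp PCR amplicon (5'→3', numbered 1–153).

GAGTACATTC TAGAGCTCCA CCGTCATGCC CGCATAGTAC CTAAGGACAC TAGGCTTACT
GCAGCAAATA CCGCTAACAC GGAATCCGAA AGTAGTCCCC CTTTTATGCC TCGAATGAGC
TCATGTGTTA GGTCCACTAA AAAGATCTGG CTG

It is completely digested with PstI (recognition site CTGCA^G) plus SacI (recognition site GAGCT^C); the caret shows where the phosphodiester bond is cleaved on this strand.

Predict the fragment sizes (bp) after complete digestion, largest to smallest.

58, 46, 32, 17 bp

The PstI site (CTGCAG) starts at position 59.
PstI cuts after base 5 of each site (before the last base), so after position 63.
SacI sites (GAGCTC) start at positions 13, 117.
SacI cuts after base 5 of each site (before the last base), so after positions 17, 121.
Combined cut positions: 17, 63, 121.
Linear molecule, 3 cuts → 4 fragments:
  1–17 → 17 bp
  18–63 → 46 bp
  64–121 → 58 bp
  122–153 → 32 bp
Sorted largest to smallest: 58, 46, 32, 17 bp.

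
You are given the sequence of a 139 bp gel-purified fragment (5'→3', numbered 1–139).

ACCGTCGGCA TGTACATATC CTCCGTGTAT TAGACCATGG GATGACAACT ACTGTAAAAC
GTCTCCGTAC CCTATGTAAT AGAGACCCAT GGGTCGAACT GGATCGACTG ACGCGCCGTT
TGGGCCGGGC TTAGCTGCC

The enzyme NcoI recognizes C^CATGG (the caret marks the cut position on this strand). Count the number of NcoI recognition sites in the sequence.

CCATGG occurs starting at positions 35, 87.
NcoI cuts at 2 sites.

2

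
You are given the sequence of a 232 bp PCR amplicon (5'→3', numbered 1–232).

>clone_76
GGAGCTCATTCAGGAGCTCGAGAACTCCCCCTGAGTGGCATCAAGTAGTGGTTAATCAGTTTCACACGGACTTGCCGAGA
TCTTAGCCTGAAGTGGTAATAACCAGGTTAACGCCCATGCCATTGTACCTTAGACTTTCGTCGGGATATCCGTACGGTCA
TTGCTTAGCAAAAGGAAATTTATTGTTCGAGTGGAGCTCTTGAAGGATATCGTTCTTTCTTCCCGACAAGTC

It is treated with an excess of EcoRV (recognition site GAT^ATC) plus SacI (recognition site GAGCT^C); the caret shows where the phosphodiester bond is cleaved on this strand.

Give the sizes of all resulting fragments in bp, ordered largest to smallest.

129, 51, 24, 12, 10, 6 bp

EcoRV sites (GATATC) start at positions 145, 206.
EcoRV cuts after base 3 of each site, so after positions 147, 208.
SacI sites (GAGCTC) start at positions 2, 14, 194.
SacI cuts after base 5 of each site (before the last base), so after positions 6, 18, 198.
Combined cut positions: 6, 18, 147, 198, 208.
Linear molecule, 5 cuts → 6 fragments:
  1–6 → 6 bp
  7–18 → 12 bp
  19–147 → 129 bp
  148–198 → 51 bp
  199–208 → 10 bp
  209–232 → 24 bp
Sorted largest to smallest: 129, 51, 24, 12, 10, 6 bp.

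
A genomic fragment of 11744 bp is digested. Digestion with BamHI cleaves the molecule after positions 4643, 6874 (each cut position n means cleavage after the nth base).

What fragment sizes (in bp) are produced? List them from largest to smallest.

Linear molecule, 2 cuts → 3 fragments:
  4643 − 0 = 4643 bp
  6874 − 4643 = 2231 bp
  11744 − 6874 = 4870 bp
Sorted largest to smallest: 4870, 4643, 2231 bp.

4870, 4643, 2231 bp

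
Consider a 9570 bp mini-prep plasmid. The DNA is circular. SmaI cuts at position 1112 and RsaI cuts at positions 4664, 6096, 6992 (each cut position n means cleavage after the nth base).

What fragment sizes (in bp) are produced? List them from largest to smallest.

Combined cut positions (sorted): 1112, 4664, 6096, 6992.
Circular molecule, 4 cuts → 4 fragments:
  4664 − 1112 = 3552 bp
  6096 − 4664 = 1432 bp
  6992 − 6096 = 896 bp
  wrap: 9570 − 6992 + 1112 = 3690 bp
Sorted largest to smallest: 3690, 3552, 1432, 896 bp.

3690, 3552, 1432, 896 bp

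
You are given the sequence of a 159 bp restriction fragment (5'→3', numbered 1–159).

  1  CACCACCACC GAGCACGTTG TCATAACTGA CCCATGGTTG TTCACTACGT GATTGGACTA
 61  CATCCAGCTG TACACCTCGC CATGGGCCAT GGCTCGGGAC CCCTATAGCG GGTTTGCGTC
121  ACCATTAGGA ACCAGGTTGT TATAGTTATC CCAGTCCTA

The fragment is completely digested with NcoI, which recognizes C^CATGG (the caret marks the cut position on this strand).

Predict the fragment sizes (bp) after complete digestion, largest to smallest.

72, 48, 32, 7 bp

NcoI sites (CCATGG) start at positions 32, 80, 87.
NcoI cuts after the first base of each site, so after positions 32, 80, 87.
Linear molecule, 3 cuts → 4 fragments:
  1–32 → 32 bp
  33–80 → 48 bp
  81–87 → 7 bp
  88–159 → 72 bp
Sorted largest to smallest: 72, 48, 32, 7 bp.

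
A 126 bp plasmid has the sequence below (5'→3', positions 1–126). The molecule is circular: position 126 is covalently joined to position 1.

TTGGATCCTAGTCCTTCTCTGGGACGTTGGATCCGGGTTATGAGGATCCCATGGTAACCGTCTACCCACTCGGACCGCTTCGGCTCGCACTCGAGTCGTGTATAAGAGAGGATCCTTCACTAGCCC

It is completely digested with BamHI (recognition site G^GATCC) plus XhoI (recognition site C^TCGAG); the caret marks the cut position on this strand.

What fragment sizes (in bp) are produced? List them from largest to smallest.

BamHI sites (GGATCC) start at positions 3, 29, 44, 110.
BamHI cuts after the first base of each site, so after positions 3, 29, 44, 110.
The XhoI site (CTCGAG) starts at position 90.
XhoI cuts after the first base of each site, so after position 90.
Combined cut positions: 3, 29, 44, 90, 110.
Circular molecule, 5 cuts → 5 fragments:
  4–29 → 26 bp
  30–44 → 15 bp
  45–90 → 46 bp
  91–110 → 20 bp
  111–126 then 1–3 → 16 + 3 = 19 bp
Sorted largest to smallest: 46, 26, 20, 19, 15 bp.

46, 26, 20, 19, 15 bp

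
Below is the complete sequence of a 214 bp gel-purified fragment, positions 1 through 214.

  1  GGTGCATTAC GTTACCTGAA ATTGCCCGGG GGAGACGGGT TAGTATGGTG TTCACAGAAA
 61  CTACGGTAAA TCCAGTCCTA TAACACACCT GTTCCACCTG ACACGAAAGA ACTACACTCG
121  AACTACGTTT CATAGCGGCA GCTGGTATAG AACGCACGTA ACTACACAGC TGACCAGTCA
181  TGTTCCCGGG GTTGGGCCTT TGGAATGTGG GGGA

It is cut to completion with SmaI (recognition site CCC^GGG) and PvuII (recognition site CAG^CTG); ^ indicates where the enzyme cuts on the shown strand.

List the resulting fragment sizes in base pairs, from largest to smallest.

SmaI sites (CCCGGG) start at positions 25, 185.
SmaI cuts after base 3 of each site, so after positions 27, 187.
PvuII sites (CAGCTG) start at positions 139, 167.
PvuII cuts after base 3 of each site, so after positions 141, 169.
Combined cut positions: 27, 141, 169, 187.
Linear molecule, 4 cuts → 5 fragments:
  1–27 → 27 bp
  28–141 → 114 bp
  142–169 → 28 bp
  170–187 → 18 bp
  188–214 → 27 bp
Sorted largest to smallest: 114, 28, 27, 27, 18 bp.

114, 28, 27, 27, 18 bp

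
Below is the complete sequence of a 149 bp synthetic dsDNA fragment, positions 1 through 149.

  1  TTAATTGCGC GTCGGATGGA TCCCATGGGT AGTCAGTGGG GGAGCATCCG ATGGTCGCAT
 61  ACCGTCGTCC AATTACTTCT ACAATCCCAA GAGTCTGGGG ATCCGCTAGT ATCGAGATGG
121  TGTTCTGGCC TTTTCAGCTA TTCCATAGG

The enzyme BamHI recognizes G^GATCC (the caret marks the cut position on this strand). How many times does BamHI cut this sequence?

2

GGATCC occurs starting at positions 18, 99.
BamHI cuts at 2 sites.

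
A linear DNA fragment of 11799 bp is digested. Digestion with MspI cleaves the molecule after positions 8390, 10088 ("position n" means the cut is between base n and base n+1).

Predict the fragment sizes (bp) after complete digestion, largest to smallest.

8390, 1711, 1698 bp

Linear molecule, 2 cuts → 3 fragments:
  8390 − 0 = 8390 bp
  10088 − 8390 = 1698 bp
  11799 − 10088 = 1711 bp
Sorted largest to smallest: 8390, 1711, 1698 bp.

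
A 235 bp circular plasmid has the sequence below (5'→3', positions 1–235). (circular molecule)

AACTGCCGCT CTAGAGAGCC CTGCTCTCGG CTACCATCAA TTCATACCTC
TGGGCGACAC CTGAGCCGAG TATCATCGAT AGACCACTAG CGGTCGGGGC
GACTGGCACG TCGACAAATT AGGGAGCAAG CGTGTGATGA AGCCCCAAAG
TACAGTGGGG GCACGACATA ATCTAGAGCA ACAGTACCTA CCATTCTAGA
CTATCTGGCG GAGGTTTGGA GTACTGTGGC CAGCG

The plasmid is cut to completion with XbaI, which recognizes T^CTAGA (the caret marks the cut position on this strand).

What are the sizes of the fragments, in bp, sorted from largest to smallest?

XbaI sites (TCTAGA) start at positions 10, 172, 195.
XbaI cuts after the first base of each site, so after positions 10, 172, 195.
Circular molecule, 3 cuts → 3 fragments:
  11–172 → 162 bp
  173–195 → 23 bp
  196–235 then 1–10 → 40 + 10 = 50 bp
Sorted largest to smallest: 162, 50, 23 bp.

162, 50, 23 bp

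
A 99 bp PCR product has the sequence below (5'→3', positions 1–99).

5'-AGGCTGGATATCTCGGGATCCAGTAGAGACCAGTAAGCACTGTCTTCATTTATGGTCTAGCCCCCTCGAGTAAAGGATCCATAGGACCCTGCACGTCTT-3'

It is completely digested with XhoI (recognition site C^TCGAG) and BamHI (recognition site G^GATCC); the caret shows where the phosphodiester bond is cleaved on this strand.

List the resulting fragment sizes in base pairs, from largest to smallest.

49, 24, 16, 10 bp

The XhoI site (CTCGAG) starts at position 65.
XhoI cuts after the first base of each site, so after position 65.
BamHI sites (GGATCC) start at positions 16, 75.
BamHI cuts after the first base of each site, so after positions 16, 75.
Combined cut positions: 16, 65, 75.
Linear molecule, 3 cuts → 4 fragments:
  1–16 → 16 bp
  17–65 → 49 bp
  66–75 → 10 bp
  76–99 → 24 bp
Sorted largest to smallest: 49, 24, 16, 10 bp.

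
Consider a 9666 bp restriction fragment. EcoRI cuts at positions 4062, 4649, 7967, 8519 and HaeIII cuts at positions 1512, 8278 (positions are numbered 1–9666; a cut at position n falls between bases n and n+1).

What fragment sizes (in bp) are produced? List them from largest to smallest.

Combined cut positions (sorted): 1512, 4062, 4649, 7967, 8278, 8519.
Linear molecule, 6 cuts → 7 fragments:
  1512 − 0 = 1512 bp
  4062 − 1512 = 2550 bp
  4649 − 4062 = 587 bp
  7967 − 4649 = 3318 bp
  8278 − 7967 = 311 bp
  8519 − 8278 = 241 bp
  9666 − 8519 = 1147 bp
Sorted largest to smallest: 3318, 2550, 1512, 1147, 587, 311, 241 bp.

3318, 2550, 1512, 1147, 587, 311, 241 bp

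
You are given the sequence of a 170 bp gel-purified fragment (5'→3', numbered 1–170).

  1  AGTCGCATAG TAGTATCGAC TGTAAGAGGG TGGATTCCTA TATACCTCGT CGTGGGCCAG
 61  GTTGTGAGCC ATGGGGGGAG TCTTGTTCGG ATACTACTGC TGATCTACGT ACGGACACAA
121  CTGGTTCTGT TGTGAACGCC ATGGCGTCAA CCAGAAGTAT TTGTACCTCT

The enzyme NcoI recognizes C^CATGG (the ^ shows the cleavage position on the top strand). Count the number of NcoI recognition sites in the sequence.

2

CCATGG occurs starting at positions 69, 139.
NcoI cuts at 2 sites.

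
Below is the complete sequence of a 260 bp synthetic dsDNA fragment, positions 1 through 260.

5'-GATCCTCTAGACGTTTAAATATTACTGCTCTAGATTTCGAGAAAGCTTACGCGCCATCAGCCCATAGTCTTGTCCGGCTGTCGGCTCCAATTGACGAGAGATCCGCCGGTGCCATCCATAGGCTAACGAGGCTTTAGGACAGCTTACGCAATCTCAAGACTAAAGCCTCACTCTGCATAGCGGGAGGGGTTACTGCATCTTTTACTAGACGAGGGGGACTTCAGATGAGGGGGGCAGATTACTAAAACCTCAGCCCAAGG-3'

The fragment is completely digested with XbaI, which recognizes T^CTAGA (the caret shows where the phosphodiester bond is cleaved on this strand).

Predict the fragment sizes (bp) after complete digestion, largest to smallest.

XbaI sites (TCTAGA) start at positions 6, 29.
XbaI cuts after the first base of each site, so after positions 6, 29.
Linear molecule, 2 cuts → 3 fragments:
  1–6 → 6 bp
  7–29 → 23 bp
  30–260 → 231 bp
Sorted largest to smallest: 231, 23, 6 bp.

231, 23, 6 bp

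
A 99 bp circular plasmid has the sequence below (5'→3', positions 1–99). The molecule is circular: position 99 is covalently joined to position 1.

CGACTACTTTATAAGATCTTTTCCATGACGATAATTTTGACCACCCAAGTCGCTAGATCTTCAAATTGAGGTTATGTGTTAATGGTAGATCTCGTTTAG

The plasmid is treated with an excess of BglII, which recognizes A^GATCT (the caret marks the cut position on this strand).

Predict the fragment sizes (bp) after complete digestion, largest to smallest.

BglII sites (AGATCT) start at positions 14, 55, 87.
BglII cuts after the first base of each site, so after positions 14, 55, 87.
Circular molecule, 3 cuts → 3 fragments:
  15–55 → 41 bp
  56–87 → 32 bp
  88–99 then 1–14 → 12 + 14 = 26 bp
Sorted largest to smallest: 41, 32, 26 bp.

41, 32, 26 bp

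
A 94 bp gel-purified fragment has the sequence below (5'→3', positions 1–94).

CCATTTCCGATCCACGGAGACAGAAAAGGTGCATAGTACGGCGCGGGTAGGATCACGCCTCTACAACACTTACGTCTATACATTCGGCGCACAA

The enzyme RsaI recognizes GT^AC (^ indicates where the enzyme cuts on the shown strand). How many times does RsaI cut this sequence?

GTAC occurs starting at position 36.
RsaI cuts at 1 site.

1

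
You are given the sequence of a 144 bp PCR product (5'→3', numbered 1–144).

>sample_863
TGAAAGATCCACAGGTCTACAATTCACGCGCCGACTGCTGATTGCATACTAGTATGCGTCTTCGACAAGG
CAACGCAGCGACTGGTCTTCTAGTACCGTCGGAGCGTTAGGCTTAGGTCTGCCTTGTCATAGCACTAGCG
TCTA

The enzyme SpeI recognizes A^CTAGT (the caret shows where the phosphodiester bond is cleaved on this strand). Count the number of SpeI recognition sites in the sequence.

ACTAGT occurs starting at position 48.
SpeI cuts at 1 site.

1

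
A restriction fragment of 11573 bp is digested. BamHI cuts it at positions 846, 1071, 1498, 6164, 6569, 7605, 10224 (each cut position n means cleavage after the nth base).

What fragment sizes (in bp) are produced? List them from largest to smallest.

4666, 2619, 1349, 1036, 846, 427, 405, 225 bp

Linear molecule, 7 cuts → 8 fragments:
  846 − 0 = 846 bp
  1071 − 846 = 225 bp
  1498 − 1071 = 427 bp
  6164 − 1498 = 4666 bp
  6569 − 6164 = 405 bp
  7605 − 6569 = 1036 bp
  10224 − 7605 = 2619 bp
  11573 − 10224 = 1349 bp
Sorted largest to smallest: 4666, 2619, 1349, 1036, 846, 427, 405, 225 bp.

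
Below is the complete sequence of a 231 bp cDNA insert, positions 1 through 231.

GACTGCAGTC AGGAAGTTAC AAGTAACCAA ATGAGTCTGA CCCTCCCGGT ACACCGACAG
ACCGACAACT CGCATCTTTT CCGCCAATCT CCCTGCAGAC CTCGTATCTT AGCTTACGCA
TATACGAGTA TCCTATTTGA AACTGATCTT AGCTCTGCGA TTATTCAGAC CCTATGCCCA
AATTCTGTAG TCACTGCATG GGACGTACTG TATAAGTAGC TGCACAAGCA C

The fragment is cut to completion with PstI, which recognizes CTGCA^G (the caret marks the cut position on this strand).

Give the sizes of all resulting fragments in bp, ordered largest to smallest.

134, 90, 7 bp

PstI sites (CTGCAG) start at positions 3, 93.
PstI cuts after base 5 of each site (before the last base), so after positions 7, 97.
Linear molecule, 2 cuts → 3 fragments:
  1–7 → 7 bp
  8–97 → 90 bp
  98–231 → 134 bp
Sorted largest to smallest: 134, 90, 7 bp.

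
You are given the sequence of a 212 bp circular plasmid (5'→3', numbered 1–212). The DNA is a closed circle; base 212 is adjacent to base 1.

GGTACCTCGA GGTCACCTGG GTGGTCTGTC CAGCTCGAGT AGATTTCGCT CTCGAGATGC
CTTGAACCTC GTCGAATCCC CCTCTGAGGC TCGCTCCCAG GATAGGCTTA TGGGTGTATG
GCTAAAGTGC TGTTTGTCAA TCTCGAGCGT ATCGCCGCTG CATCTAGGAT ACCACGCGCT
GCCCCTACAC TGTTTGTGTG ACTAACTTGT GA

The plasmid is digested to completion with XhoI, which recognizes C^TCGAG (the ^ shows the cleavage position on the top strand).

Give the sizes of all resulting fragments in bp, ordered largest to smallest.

91, 76, 28, 17 bp

XhoI sites (CTCGAG) start at positions 6, 34, 51, 142.
XhoI cuts after the first base of each site, so after positions 6, 34, 51, 142.
Circular molecule, 4 cuts → 4 fragments:
  7–34 → 28 bp
  35–51 → 17 bp
  52–142 → 91 bp
  143–212 then 1–6 → 70 + 6 = 76 bp
Sorted largest to smallest: 91, 76, 28, 17 bp.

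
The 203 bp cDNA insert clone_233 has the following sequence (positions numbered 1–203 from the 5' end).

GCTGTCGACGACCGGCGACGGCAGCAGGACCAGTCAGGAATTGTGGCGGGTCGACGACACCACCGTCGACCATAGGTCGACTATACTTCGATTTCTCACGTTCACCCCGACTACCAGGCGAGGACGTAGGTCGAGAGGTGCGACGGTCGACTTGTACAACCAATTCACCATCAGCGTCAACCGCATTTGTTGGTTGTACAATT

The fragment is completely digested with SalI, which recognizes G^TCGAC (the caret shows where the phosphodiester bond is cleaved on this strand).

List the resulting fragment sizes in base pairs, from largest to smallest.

70, 57, 46, 15, 11, 4 bp

SalI sites (GTCGAC) start at positions 4, 50, 65, 76, 146.
SalI cuts after the first base of each site, so after positions 4, 50, 65, 76, 146.
Linear molecule, 5 cuts → 6 fragments:
  1–4 → 4 bp
  5–50 → 46 bp
  51–65 → 15 bp
  66–76 → 11 bp
  77–146 → 70 bp
  147–203 → 57 bp
Sorted largest to smallest: 70, 57, 46, 15, 11, 4 bp.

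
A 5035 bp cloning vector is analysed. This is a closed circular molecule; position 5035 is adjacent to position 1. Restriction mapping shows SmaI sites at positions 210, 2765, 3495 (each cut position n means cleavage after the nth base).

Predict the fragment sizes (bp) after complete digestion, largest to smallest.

Circular molecule, 3 cuts → 3 fragments:
  2765 − 210 = 2555 bp
  3495 − 2765 = 730 bp
  wrap: 5035 − 3495 + 210 = 1750 bp
Sorted largest to smallest: 2555, 1750, 730 bp.

2555, 1750, 730 bp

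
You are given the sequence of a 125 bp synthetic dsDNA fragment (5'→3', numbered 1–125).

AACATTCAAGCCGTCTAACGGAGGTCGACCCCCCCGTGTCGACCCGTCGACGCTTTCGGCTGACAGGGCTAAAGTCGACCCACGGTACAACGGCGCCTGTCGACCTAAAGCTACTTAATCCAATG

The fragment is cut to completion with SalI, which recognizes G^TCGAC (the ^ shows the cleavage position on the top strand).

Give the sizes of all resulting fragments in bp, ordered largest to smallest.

SalI sites (GTCGAC) start at positions 24, 38, 46, 74, 99.
SalI cuts after the first base of each site, so after positions 24, 38, 46, 74, 99.
Linear molecule, 5 cuts → 6 fragments:
  1–24 → 24 bp
  25–38 → 14 bp
  39–46 → 8 bp
  47–74 → 28 bp
  75–99 → 25 bp
  100–125 → 26 bp
Sorted largest to smallest: 28, 26, 25, 24, 14, 8 bp.

28, 26, 25, 24, 14, 8 bp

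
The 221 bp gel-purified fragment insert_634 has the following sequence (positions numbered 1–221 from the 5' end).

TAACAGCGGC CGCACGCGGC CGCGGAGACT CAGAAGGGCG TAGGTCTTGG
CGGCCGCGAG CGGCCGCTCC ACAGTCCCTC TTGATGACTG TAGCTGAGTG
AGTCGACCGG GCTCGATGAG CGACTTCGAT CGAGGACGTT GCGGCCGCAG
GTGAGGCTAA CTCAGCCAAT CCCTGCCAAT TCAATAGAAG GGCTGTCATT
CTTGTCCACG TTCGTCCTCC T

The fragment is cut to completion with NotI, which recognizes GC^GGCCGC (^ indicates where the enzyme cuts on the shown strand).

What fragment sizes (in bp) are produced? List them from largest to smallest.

NotI sites (GCGGCCGC) start at positions 6, 16, 50, 60, 141.
NotI cuts after base 2 of each site, so after positions 7, 17, 51, 61, 142.
Linear molecule, 5 cuts → 6 fragments:
  1–7 → 7 bp
  8–17 → 10 bp
  18–51 → 34 bp
  52–61 → 10 bp
  62–142 → 81 bp
  143–221 → 79 bp
Sorted largest to smallest: 81, 79, 34, 10, 10, 7 bp.

81, 79, 34, 10, 10, 7 bp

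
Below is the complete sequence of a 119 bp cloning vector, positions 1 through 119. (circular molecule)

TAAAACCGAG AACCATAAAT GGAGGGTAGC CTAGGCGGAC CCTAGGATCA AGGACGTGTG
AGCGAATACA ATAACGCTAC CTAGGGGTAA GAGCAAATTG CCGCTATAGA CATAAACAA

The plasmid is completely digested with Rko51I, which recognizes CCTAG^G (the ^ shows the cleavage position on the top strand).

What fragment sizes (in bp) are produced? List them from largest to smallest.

69, 39, 11 bp

Rko51I sites (CCTAGG) start at positions 30, 41, 80.
Rko51I cuts after base 5 of each site (before the last base), so after positions 34, 45, 84.
Circular molecule, 3 cuts → 3 fragments:
  35–45 → 11 bp
  46–84 → 39 bp
  85–119 then 1–34 → 35 + 34 = 69 bp
Sorted largest to smallest: 69, 39, 11 bp.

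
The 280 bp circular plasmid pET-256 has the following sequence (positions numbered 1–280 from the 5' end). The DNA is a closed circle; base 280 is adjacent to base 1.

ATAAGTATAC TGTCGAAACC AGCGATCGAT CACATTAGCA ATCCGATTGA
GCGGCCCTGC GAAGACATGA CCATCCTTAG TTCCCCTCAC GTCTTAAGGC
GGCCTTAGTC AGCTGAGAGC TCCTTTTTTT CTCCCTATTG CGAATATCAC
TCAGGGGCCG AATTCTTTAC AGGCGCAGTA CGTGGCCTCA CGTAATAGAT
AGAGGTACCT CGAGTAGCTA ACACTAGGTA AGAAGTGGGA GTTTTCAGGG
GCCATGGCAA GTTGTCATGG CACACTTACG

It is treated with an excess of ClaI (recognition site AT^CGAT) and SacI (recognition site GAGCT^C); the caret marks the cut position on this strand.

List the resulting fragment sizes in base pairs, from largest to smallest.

185, 95 bp

The ClaI site (ATCGAT) starts at position 25.
ClaI cuts after base 2 of each site, so after position 26.
The SacI site (GAGCTC) starts at position 117.
SacI cuts after base 5 of each site (before the last base), so after position 121.
Combined cut positions: 26, 121.
Circular molecule, 2 cuts → 2 fragments:
  27–121 → 95 bp
  122–280 then 1–26 → 159 + 26 = 185 bp
Sorted largest to smallest: 185, 95 bp.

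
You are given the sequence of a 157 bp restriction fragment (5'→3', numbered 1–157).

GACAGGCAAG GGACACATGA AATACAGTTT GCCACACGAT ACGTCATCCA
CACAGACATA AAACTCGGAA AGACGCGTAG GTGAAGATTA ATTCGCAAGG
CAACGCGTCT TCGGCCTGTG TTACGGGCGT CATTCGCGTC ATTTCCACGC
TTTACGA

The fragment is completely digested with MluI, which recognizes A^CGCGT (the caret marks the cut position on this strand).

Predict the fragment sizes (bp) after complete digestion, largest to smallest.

MluI sites (ACGCGT) start at positions 73, 103.
MluI cuts after the first base of each site, so after positions 73, 103.
Linear molecule, 2 cuts → 3 fragments:
  1–73 → 73 bp
  74–103 → 30 bp
  104–157 → 54 bp
Sorted largest to smallest: 73, 54, 30 bp.

73, 54, 30 bp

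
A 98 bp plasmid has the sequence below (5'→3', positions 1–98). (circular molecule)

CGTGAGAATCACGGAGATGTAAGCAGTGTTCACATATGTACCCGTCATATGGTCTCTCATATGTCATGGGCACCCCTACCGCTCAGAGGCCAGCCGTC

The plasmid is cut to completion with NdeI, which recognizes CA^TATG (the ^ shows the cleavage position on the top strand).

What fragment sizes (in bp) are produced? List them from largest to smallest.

73, 13, 12 bp

NdeI sites (CATATG) start at positions 33, 46, 58.
NdeI cuts after base 2 of each site, so after positions 34, 47, 59.
Circular molecule, 3 cuts → 3 fragments:
  35–47 → 13 bp
  48–59 → 12 bp
  60–98 then 1–34 → 39 + 34 = 73 bp
Sorted largest to smallest: 73, 13, 12 bp.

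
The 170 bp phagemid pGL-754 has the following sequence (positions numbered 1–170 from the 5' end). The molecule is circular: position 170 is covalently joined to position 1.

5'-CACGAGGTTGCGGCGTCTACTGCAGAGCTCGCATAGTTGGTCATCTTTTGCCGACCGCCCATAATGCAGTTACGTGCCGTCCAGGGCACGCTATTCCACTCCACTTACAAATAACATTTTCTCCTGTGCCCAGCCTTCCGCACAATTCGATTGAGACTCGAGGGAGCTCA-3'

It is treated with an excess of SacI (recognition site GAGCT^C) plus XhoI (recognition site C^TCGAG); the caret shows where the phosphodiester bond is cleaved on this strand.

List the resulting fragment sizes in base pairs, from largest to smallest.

SacI sites (GAGCTC) start at positions 25, 164.
SacI cuts after base 5 of each site (before the last base), so after positions 29, 168.
The XhoI site (CTCGAG) starts at position 157.
XhoI cuts after the first base of each site, so after position 157.
Combined cut positions: 29, 157, 168.
Circular molecule, 3 cuts → 3 fragments:
  30–157 → 128 bp
  158–168 → 11 bp
  169–170 then 1–29 → 2 + 29 = 31 bp
Sorted largest to smallest: 128, 31, 11 bp.

128, 31, 11 bp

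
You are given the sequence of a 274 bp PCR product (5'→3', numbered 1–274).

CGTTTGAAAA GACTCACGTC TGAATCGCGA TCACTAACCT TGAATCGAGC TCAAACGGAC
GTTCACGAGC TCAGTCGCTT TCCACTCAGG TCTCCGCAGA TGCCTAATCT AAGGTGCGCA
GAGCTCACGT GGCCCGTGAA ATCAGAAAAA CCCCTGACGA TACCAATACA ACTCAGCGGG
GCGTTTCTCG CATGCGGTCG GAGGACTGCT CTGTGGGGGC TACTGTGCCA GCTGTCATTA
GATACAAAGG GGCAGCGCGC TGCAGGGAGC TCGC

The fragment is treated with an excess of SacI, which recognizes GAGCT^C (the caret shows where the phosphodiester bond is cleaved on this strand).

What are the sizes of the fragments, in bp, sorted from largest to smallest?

SacI sites (GAGCTC) start at positions 47, 67, 121, 267.
SacI cuts after base 5 of each site (before the last base), so after positions 51, 71, 125, 271.
Linear molecule, 4 cuts → 5 fragments:
  1–51 → 51 bp
  52–71 → 20 bp
  72–125 → 54 bp
  126–271 → 146 bp
  272–274 → 3 bp
Sorted largest to smallest: 146, 54, 51, 20, 3 bp.

146, 54, 51, 20, 3 bp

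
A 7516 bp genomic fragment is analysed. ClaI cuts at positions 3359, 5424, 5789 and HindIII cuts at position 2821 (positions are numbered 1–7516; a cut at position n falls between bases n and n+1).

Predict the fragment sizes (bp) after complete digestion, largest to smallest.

Combined cut positions (sorted): 2821, 3359, 5424, 5789.
Linear molecule, 4 cuts → 5 fragments:
  2821 − 0 = 2821 bp
  3359 − 2821 = 538 bp
  5424 − 3359 = 2065 bp
  5789 − 5424 = 365 bp
  7516 − 5789 = 1727 bp
Sorted largest to smallest: 2821, 2065, 1727, 538, 365 bp.

2821, 2065, 1727, 538, 365 bp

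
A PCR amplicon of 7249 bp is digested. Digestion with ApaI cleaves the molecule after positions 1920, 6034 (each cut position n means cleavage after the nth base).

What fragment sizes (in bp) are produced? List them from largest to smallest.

4114, 1920, 1215 bp

Linear molecule, 2 cuts → 3 fragments:
  1920 − 0 = 1920 bp
  6034 − 1920 = 4114 bp
  7249 − 6034 = 1215 bp
Sorted largest to smallest: 4114, 1920, 1215 bp.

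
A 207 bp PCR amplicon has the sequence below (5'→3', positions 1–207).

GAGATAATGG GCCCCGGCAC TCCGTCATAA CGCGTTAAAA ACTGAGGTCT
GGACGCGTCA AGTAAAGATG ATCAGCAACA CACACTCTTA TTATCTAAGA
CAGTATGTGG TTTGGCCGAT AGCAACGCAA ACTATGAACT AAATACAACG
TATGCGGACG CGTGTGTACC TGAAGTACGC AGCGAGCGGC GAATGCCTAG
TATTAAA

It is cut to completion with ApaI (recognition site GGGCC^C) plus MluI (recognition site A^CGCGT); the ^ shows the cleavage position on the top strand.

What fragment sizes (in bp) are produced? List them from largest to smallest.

105, 49, 23, 17, 13 bp

The ApaI site (GGGCCC) starts at position 9.
ApaI cuts after base 5 of each site (before the last base), so after position 13.
MluI sites (ACGCGT) start at positions 30, 53, 158.
MluI cuts after the first base of each site, so after positions 30, 53, 158.
Combined cut positions: 13, 30, 53, 158.
Linear molecule, 4 cuts → 5 fragments:
  1–13 → 13 bp
  14–30 → 17 bp
  31–53 → 23 bp
  54–158 → 105 bp
  159–207 → 49 bp
Sorted largest to smallest: 105, 49, 23, 17, 13 bp.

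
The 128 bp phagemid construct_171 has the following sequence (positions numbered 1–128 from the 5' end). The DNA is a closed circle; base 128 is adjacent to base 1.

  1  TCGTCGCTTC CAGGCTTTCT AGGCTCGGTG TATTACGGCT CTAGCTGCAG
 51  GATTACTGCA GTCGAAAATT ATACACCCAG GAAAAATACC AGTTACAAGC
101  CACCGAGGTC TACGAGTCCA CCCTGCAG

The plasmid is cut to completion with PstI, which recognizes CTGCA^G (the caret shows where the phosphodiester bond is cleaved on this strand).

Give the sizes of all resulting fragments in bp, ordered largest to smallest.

PstI sites (CTGCAG) start at positions 45, 56, 123.
PstI cuts after base 5 of each site (before the last base), so after positions 49, 60, 127.
Circular molecule, 3 cuts → 3 fragments:
  50–60 → 11 bp
  61–127 → 67 bp
  128–128 then 1–49 → 1 + 49 = 50 bp
Sorted largest to smallest: 67, 50, 11 bp.

67, 50, 11 bp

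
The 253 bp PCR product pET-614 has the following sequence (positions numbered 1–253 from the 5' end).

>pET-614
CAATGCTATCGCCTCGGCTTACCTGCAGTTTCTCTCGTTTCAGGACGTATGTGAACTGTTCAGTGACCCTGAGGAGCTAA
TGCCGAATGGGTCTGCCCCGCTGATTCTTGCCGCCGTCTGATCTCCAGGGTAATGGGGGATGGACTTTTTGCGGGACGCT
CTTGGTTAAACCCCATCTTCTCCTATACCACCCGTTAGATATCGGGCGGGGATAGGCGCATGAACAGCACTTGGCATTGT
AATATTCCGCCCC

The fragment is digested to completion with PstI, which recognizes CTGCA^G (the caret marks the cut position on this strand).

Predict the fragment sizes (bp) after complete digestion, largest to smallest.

226, 27 bp

The PstI site (CTGCAG) starts at position 23.
PstI cuts after base 5 of each site (before the last base), so after position 27.
Linear molecule, 1 cut → 2 fragments:
  1–27 → 27 bp
  28–253 → 226 bp
Sorted largest to smallest: 226, 27 bp.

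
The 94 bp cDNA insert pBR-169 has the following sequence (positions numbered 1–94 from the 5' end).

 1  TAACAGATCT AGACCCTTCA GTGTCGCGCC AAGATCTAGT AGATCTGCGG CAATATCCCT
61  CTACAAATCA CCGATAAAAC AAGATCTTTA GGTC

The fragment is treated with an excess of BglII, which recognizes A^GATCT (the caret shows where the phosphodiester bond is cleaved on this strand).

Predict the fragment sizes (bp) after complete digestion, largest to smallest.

41, 27, 12, 9, 5 bp

BglII sites (AGATCT) start at positions 5, 32, 41, 82.
BglII cuts after the first base of each site, so after positions 5, 32, 41, 82.
Linear molecule, 4 cuts → 5 fragments:
  1–5 → 5 bp
  6–32 → 27 bp
  33–41 → 9 bp
  42–82 → 41 bp
  83–94 → 12 bp
Sorted largest to smallest: 41, 27, 12, 9, 5 bp.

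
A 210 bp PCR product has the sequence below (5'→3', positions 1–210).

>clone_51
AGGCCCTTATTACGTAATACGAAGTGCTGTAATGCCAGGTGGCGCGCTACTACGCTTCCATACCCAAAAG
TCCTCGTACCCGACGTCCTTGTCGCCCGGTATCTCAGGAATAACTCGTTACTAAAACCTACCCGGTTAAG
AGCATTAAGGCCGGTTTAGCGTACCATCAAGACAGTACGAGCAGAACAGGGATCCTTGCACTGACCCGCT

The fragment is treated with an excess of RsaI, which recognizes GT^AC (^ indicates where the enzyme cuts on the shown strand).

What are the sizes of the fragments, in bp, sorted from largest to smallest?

85, 77, 34, 14 bp

RsaI sites (GTAC) start at positions 76, 161, 175.
RsaI cuts after base 2 of each site, so after positions 77, 162, 176.
Linear molecule, 3 cuts → 4 fragments:
  1–77 → 77 bp
  78–162 → 85 bp
  163–176 → 14 bp
  177–210 → 34 bp
Sorted largest to smallest: 85, 77, 34, 14 bp.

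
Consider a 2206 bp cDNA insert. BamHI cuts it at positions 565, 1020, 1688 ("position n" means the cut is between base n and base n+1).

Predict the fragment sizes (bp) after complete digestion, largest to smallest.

668, 565, 518, 455 bp

Linear molecule, 3 cuts → 4 fragments:
  565 − 0 = 565 bp
  1020 − 565 = 455 bp
  1688 − 1020 = 668 bp
  2206 − 1688 = 518 bp
Sorted largest to smallest: 668, 565, 518, 455 bp.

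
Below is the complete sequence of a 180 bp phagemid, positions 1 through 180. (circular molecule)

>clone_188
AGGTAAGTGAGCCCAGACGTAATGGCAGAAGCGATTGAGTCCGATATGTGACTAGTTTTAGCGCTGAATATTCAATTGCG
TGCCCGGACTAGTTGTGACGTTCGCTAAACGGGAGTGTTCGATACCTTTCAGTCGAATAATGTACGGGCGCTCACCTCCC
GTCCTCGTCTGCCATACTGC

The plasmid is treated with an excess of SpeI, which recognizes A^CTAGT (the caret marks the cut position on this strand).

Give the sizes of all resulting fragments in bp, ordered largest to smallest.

SpeI sites (ACTAGT) start at positions 51, 88.
SpeI cuts after the first base of each site, so after positions 51, 88.
Circular molecule, 2 cuts → 2 fragments:
  52–88 → 37 bp
  89–180 then 1–51 → 92 + 51 = 143 bp
Sorted largest to smallest: 143, 37 bp.

143, 37 bp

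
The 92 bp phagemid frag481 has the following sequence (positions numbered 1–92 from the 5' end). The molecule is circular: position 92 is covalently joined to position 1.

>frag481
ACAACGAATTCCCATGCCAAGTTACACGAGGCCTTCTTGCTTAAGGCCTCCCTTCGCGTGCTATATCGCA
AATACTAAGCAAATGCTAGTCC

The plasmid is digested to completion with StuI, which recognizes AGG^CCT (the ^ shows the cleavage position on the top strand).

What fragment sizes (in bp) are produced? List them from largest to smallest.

StuI sites (AGGCCT) start at positions 29, 44.
StuI cuts after base 3 of each site, so after positions 31, 46.
Circular molecule, 2 cuts → 2 fragments:
  32–46 → 15 bp
  47–92 then 1–31 → 46 + 31 = 77 bp
Sorted largest to smallest: 77, 15 bp.

77, 15 bp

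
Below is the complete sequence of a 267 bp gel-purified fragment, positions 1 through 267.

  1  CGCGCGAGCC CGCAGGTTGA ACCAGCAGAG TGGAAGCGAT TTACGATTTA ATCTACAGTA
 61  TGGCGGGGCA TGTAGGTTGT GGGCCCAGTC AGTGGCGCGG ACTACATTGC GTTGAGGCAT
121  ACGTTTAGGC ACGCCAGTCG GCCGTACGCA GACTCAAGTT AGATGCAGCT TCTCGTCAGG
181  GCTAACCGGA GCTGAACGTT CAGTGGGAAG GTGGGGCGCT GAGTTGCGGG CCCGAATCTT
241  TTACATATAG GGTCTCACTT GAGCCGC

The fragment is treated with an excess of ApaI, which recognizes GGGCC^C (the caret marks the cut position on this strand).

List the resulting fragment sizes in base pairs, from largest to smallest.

ApaI sites (GGGCCC) start at positions 81, 228.
ApaI cuts after base 5 of each site (before the last base), so after positions 85, 232.
Linear molecule, 2 cuts → 3 fragments:
  1–85 → 85 bp
  86–232 → 147 bp
  233–267 → 35 bp
Sorted largest to smallest: 147, 85, 35 bp.

147, 85, 35 bp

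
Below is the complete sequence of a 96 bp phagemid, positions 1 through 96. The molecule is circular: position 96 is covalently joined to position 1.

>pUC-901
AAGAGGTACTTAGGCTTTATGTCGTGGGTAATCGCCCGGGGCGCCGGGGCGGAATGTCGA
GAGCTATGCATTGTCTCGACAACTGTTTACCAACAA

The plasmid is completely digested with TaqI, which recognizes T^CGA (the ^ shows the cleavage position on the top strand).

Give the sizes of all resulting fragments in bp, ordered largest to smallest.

TaqI sites (TCGA) start at positions 57, 76.
TaqI cuts after the first base of each site, so after positions 57, 76.
Circular molecule, 2 cuts → 2 fragments:
  58–76 → 19 bp
  77–96 then 1–57 → 20 + 57 = 77 bp
Sorted largest to smallest: 77, 19 bp.

77, 19 bp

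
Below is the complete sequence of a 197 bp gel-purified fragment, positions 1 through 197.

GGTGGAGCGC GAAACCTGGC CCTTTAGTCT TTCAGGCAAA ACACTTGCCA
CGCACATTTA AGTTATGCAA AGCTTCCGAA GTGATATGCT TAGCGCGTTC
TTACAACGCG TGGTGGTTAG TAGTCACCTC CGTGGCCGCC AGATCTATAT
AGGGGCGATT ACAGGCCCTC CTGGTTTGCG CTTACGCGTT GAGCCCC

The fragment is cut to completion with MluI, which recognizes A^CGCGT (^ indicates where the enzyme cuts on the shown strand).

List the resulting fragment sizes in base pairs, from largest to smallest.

MluI sites (ACGCGT) start at positions 106, 184.
MluI cuts after the first base of each site, so after positions 106, 184.
Linear molecule, 2 cuts → 3 fragments:
  1–106 → 106 bp
  107–184 → 78 bp
  185–197 → 13 bp
Sorted largest to smallest: 106, 78, 13 bp.

106, 78, 13 bp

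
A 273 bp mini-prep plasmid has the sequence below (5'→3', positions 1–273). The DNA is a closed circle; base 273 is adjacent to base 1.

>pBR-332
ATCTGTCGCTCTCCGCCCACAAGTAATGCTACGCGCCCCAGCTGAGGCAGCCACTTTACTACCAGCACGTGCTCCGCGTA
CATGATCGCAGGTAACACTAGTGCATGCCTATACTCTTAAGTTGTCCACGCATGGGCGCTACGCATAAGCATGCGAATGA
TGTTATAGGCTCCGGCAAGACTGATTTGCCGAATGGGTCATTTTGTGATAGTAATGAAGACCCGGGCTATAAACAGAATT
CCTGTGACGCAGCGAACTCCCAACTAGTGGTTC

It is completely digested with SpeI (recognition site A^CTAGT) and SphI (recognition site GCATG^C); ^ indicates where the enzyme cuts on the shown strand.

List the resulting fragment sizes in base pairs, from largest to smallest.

110, 107, 46, 10 bp

SpeI sites (ACTAGT) start at positions 97, 263.
SpeI cuts after the first base of each site, so after positions 97, 263.
SphI sites (GCATGC) start at positions 103, 149.
SphI cuts after base 5 of each site (before the last base), so after positions 107, 153.
Combined cut positions: 97, 107, 153, 263.
Circular molecule, 4 cuts → 4 fragments:
  98–107 → 10 bp
  108–153 → 46 bp
  154–263 → 110 bp
  264–273 then 1–97 → 10 + 97 = 107 bp
Sorted largest to smallest: 110, 107, 46, 10 bp.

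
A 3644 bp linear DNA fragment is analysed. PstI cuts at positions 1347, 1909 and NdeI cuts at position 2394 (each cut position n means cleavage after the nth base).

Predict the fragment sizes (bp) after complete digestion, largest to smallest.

1347, 1250, 562, 485 bp

Combined cut positions (sorted): 1347, 1909, 2394.
Linear molecule, 3 cuts → 4 fragments:
  1347 − 0 = 1347 bp
  1909 − 1347 = 562 bp
  2394 − 1909 = 485 bp
  3644 − 2394 = 1250 bp
Sorted largest to smallest: 1347, 1250, 562, 485 bp.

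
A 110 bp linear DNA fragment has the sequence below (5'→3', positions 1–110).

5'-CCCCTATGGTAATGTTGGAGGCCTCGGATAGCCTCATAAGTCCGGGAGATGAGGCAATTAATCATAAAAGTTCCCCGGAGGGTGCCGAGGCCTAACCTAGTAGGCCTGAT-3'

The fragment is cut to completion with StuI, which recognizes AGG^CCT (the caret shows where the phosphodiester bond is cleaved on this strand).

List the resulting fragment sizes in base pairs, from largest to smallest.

69, 21, 14, 6 bp

StuI sites (AGGCCT) start at positions 19, 88, 102.
StuI cuts after base 3 of each site, so after positions 21, 90, 104.
Linear molecule, 3 cuts → 4 fragments:
  1–21 → 21 bp
  22–90 → 69 bp
  91–104 → 14 bp
  105–110 → 6 bp
Sorted largest to smallest: 69, 21, 14, 6 bp.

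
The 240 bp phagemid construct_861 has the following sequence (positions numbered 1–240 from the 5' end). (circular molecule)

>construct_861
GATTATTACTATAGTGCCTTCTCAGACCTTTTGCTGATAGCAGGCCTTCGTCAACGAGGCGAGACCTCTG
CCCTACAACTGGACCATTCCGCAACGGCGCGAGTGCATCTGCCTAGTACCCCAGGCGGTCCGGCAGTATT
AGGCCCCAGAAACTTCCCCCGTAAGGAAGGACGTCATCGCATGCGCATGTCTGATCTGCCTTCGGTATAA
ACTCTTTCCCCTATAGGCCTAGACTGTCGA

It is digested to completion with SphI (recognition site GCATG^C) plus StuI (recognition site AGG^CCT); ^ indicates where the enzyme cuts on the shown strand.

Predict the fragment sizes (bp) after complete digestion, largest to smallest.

The SphI site (GCATGC) starts at position 179.
SphI cuts after base 5 of each site (before the last base), so after position 183.
StuI sites (AGGCCT) start at positions 42, 225.
StuI cuts after base 3 of each site, so after positions 44, 227.
Combined cut positions: 44, 183, 227.
Circular molecule, 3 cuts → 3 fragments:
  45–183 → 139 bp
  184–227 → 44 bp
  228–240 then 1–44 → 13 + 44 = 57 bp
Sorted largest to smallest: 139, 57, 44 bp.

139, 57, 44 bp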